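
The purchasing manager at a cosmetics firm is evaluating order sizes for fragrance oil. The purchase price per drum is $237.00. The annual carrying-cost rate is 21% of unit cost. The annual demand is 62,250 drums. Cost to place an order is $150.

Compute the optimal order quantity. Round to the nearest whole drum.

613 drums

Carrying cost H = $237 × 21% = $49.7700/drum/yr
Q* = √(2·D·S / H) = √(2·62,250·150 / 49.77) = √375,226.0 ≈ 612.56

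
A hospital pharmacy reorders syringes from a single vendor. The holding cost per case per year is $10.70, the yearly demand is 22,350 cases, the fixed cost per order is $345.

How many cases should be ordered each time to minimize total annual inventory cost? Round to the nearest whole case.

1,201 cases

EOQ = √(2DS/H) = √(2 × 22,350 × 345 / 10.7)
    = √(1,441,261.68) ≈ 1,200.53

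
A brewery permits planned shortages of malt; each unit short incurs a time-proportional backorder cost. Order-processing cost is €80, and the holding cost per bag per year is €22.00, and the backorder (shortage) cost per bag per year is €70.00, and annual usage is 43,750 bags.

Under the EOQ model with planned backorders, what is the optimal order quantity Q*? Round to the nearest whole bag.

Q* = √(2DS/H) · √((H + b)/b)
   = √(2 × 43,750 × 80 / 22) · √((22 + 70) / 70)
   = 564.076 × 1.1464 ≈ 646.67

647 bags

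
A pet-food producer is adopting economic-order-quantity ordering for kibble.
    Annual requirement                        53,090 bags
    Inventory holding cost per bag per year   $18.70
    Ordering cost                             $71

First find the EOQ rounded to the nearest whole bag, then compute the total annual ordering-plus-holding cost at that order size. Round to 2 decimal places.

EOQ = √(2DS/H) = √(2 × 53,090 × 71 / 18.7)
    = √(403,143.32) ≈ 634.94 → Q = 635 bags
Annual ordering cost = (D/Q)·S = (53,090/635) × 71 = $5,936.05
Annual holding cost  = (Q/2)·H = (635/2) × 18.7 = $5,937.25
Total = $5,936.05 + $5,937.25 = $11,873.30

$11,873.30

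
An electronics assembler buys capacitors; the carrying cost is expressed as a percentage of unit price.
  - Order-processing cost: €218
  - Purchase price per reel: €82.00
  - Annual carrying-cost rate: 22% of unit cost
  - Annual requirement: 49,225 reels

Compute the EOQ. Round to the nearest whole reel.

1,091 reels

Carrying cost H = €82 × 22% = €18.0400/reel/yr
2DS/H = 2·49,225·218/18.04 = 1,189,695.12
EOQ = √1,189,695.12 ≈ 1,090.73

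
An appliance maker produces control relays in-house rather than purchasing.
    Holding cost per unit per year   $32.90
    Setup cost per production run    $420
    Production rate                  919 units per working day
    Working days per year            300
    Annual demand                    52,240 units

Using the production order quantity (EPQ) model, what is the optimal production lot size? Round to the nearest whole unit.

d = 52,240/300 = 174.1333 units/day;  effective holding cost H(1 − d/p) = 32.9·(1 − 174.1333/919) = 26.66606
Q* = √(2DS / H_eff) = √(2·52,240·420 / 26.66606) ≈ 1,282.81

1,283 units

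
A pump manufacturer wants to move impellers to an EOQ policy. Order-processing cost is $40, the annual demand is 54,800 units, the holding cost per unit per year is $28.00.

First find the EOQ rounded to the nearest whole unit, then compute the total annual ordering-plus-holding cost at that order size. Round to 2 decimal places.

$11,079.35

Q* = √(2·D·S / H) = √(2·54,800·40 / 28) = √156,571.4 ≈ 395.69 → Q = 396 units
Orders/yr = 54,800/396 = 138.384; ordering cost = 138.384 × $40 = $5,535.35
Average inventory = 396/2 = 198; holding cost = 198 × $28 = $5,544.00
Total = $5,535.35 + $5,544.00 = $11,079.35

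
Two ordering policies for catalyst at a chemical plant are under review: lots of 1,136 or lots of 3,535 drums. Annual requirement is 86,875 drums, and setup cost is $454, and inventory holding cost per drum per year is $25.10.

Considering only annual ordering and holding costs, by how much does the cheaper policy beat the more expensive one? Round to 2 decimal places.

$6,545.39

Annual cost at Q: ordering D·S/Q plus holding Q·H/2.
TC(1,136) = (86,875/1,136)×454 + (1,136/2)×25.1 = $48,976.21
TC(3,535) = (86,875/3,535)×454 + (3,535/2)×25.1 = $55,521.61
Cheaper: Q = 1,136.  Difference = $6,545.39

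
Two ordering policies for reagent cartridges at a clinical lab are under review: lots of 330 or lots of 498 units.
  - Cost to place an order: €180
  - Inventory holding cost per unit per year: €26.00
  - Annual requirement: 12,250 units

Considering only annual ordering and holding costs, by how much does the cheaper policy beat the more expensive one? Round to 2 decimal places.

€70.11

For each Q, cost = (D/Q)·S + (Q/2)·H.
TC(330) = (12,250/330)×180 + (330/2)×26 = €10,971.82
TC(498) = (12,250/498)×180 + (498/2)×26 = €10,901.71
Cheaper: Q = 498.  Difference = €70.11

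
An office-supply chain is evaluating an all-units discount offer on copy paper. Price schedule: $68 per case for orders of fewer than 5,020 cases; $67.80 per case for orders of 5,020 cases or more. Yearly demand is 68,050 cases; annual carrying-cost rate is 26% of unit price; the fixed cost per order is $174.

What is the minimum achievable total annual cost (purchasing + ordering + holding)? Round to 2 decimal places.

$4,647,861.85

H₁ = 26%×$68 = $17.6800;  H₂ = 26%×$67.80 = $17.6280
EOQ₁ = √(2×68,050×174/17.6800) = 1,157.34  (< 5,020, feasible at tier 1)
EOQ₂ = √(2×68,050×174/17.6280) = 1,159.05  (< 5,020 → use Q = 5,020 at tier-2 price)
TC(tier 1 (EOQ₁), Q≈1,157.3) = $4,647,861.85
TC(tier 2, Q≈5,020.0) = $4,660,394.99
Minimum at tier 1 (EOQ₁): $4,647,861.85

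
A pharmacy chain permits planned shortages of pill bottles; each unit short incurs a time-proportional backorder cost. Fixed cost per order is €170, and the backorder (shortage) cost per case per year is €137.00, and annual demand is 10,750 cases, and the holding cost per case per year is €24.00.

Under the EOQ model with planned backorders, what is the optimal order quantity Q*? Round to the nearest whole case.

Basic EOQ = √(2·10,750·170/24) = 390.246
Backorder adjustment √((H+b)/b) = √((24+137)/137) = 1.0841
Q* = 390.246 × 1.0841 ≈ 423.05

423 cases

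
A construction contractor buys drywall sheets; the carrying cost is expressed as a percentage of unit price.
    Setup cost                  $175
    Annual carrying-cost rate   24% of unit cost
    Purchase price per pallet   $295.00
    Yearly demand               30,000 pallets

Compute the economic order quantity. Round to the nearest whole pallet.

385 pallets

Carrying cost H = $295 × 24% = $70.8000/pallet/yr
2DS/H = 2·30,000·175/70.8 = 148,305.08
EOQ = √148,305.08 ≈ 385.10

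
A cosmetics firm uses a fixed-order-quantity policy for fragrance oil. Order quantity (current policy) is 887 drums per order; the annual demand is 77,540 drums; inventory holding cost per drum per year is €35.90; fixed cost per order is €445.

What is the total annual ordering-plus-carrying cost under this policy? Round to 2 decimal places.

€54,822.78

Annual ordering cost = (D/Q)·S = (77,540/887) × 445 = €38,901.13
Annual holding cost  = (Q/2)·H = (887/2) × 35.9 = €15,921.65
Total = €38,901.13 + €15,921.65 = €54,822.78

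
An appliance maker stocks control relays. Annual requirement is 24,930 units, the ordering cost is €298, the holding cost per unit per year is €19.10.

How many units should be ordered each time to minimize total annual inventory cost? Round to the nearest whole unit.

EOQ = √(2DS/H) = √(2 × 24,930 × 298 / 19.1)
    = √(777,920.42) ≈ 882.00

882 units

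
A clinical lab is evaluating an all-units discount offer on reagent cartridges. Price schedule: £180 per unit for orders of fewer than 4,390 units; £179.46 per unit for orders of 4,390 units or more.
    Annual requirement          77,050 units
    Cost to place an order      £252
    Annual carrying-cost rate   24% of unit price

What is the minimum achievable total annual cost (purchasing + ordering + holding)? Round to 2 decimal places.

£13,909,958.45

H₁ = 24%×£180 = £43.2000;  H₂ = 24%×£179.46 = £43.0704
EOQ₁ = √(2×77,050×252/43.2000) = 948.11  (< 4,390, feasible at tier 1)
EOQ₂ = √(2×77,050×252/43.0704) = 949.54  (< 4,390 → use Q = 4,390 at tier-2 price)
TC(tier 1 (EOQ₁), Q≈948.1) = £13,909,958.45
TC(tier 2, Q≈4,390.0) = £13,926,355.44
Minimum at tier 1 (EOQ₁): £13,909,958.45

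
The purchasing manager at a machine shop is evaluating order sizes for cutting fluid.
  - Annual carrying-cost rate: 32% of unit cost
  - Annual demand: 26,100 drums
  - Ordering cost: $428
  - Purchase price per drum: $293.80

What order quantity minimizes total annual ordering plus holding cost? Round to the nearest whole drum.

H = i·C = 0.32 × $293.8 = $94.0160 per drum-year
2DS/H = 2·26,100·428/94.016 = 237,636.15
EOQ = √237,636.15 ≈ 487.48

487 drums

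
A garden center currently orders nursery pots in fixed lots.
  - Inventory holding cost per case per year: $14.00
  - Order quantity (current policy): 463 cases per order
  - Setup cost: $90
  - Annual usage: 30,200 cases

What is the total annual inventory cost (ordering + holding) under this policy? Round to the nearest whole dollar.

Orders/yr = 30,200/463 = 65.227; ordering cost = 65.227 × $90 = $5,870.41
Average inventory = 463/2 = 231.5; holding cost = 231.5 × $14 = $3,241.00
Total = $5,870.41 + $3,241.00 = $9,111.41

$9,111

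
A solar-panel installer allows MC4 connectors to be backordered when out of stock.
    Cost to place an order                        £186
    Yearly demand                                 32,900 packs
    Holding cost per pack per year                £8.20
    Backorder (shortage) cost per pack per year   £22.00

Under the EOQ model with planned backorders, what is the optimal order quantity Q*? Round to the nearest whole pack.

Q* = √(2DS/H) · √((H + b)/b)
   = √(2 × 32,900 × 186 / 8.2) · √((8.2 + 22) / 22)
   = 1,221.694 × 1.1716 ≈ 1,431.38

1,431 packs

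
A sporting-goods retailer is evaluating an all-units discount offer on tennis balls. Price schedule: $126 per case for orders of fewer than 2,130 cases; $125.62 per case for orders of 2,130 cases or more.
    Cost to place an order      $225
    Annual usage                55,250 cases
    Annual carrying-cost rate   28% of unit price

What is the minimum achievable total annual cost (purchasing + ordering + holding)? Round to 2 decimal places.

$6,983,801.15

H₁ = 28%×$126 = $35.2800;  H₂ = 28%×$125.62 = $35.1736
EOQ₁ = √(2×55,250×225/35.2800) = 839.48  (< 2,130, feasible at tier 1)
EOQ₂ = √(2×55,250×225/35.1736) = 840.74  (< 2,130 → use Q = 2,130 at tier-2 price)
TC(tier 1 (EOQ₁), Q≈839.5) = $6,991,116.70
TC(tier 2, Q≈2,130.0) = $6,983,801.15
Minimum at tier 2: $6,983,801.15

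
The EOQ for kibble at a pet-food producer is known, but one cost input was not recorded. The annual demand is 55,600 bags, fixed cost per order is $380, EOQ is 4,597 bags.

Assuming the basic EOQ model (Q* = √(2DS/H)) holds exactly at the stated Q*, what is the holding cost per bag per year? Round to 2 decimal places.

Since Q* = (2DS/H)^½, squaring gives Q*²·H = 2DS.
H = 2DS / Q² = 2 × 55,600 × 380 / 4,597² = 1.9996

$2.00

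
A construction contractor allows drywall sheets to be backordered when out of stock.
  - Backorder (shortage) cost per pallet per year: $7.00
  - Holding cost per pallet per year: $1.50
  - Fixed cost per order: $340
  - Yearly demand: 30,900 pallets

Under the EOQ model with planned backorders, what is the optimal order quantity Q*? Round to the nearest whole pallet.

Q* = √(2DS/H) · √((H + b)/b)
   = √(2 × 30,900 × 340 / 1.5) · √((1.5 + 7) / 7)
   = 3,742.726 × 1.1019 ≈ 4,124.28

4,124 pallets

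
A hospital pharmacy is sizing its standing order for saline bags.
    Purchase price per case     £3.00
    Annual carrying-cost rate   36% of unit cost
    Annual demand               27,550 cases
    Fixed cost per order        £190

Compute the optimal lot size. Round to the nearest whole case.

3,113 cases

H = i·C = 0.36 × £3 = £1.0800 per case-year
Q* = √(2·D·S / H) = √(2·27,550·190 / 1.08) = √9,693,518.5 ≈ 3,113.44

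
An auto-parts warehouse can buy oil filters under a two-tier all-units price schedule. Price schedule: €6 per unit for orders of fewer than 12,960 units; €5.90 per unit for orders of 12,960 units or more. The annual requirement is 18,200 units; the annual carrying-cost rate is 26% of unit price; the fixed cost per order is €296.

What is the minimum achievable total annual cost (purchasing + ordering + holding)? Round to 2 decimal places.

H₁ = 26%×€6 = €1.5600;  H₂ = 26%×€5.90 = €1.5340
EOQ₁ = √(2×18,200×296/1.5600) = 2,628.05  (< 12,960, feasible at tier 1)
EOQ₂ = √(2×18,200×296/1.5340) = 2,650.23  (< 12,960 → use Q = 12,960 at tier-2 price)
TC(tier 1 (EOQ₁), Q≈2,628.1) = €113,299.76
TC(tier 2, Q≈12,960.0) = €117,736.00
Minimum at tier 1 (EOQ₁): €113,299.76

€113,299.76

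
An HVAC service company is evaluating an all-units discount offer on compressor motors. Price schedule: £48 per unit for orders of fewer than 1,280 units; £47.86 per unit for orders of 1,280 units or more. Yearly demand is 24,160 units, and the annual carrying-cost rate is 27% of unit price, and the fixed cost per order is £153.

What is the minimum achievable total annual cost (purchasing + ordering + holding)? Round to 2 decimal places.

H₁ = 27%×£48 = £12.9600;  H₂ = 27%×£47.86 = £12.9222
EOQ₁ = √(2×24,160×153/12.9600) = 755.28  (< 1,280, feasible at tier 1)
EOQ₂ = √(2×24,160×153/12.9222) = 756.38  (< 1,280 → use Q = 1,280 at tier-2 price)
TC(tier 1 (EOQ₁), Q≈755.3) = £1,169,468.40
TC(tier 2, Q≈1,280.0) = £1,167,455.68
Minimum at tier 2: £1,167,455.68

£1,167,455.68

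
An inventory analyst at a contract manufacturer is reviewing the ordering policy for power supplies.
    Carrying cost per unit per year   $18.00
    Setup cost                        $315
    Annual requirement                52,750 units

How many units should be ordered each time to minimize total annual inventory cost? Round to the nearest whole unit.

1,359 units

EOQ = √(2DS/H) = √(2 × 52,750 × 315 / 18)
    = √(1,846,250.00) ≈ 1,358.77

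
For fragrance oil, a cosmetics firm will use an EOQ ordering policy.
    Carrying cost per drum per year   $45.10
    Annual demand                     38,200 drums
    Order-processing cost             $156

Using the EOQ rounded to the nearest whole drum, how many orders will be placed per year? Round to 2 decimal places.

Q* = √(2·D·S / H) = √(2·38,200·156 / 45.1) = √264,266.1 ≈ 514.07 → Q = 514
Orders per year = D/Q = 38,200 / 514 = 74.319

74.32 orders per year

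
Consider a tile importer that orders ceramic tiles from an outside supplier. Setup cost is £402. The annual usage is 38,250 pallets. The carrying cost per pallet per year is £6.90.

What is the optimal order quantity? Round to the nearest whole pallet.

2,111 pallets

Optimal lot size Q* = (2 × 38,250 × £402 / £6.9)^½ ≈ 2,111.15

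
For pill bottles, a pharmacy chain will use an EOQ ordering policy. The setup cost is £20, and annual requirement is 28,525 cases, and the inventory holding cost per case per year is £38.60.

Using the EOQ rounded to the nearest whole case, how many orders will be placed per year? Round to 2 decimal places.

Q* = √(2·D·S / H) = √(2·28,525·20 / 38.6) = √29,559.6 ≈ 171.93 → Q = 172
Orders per year = D/Q = 28,525 / 172 = 165.843

165.84 orders per year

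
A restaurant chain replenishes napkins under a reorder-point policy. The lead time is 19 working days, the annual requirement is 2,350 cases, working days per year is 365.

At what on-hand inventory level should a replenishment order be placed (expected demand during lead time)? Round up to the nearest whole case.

123 cases

Daily demand d = 2,350 / 365 = 6.438 cases/day
Demand during lead time = 6.438 × 19 = 122.33
Reorder point = 122.33 → round up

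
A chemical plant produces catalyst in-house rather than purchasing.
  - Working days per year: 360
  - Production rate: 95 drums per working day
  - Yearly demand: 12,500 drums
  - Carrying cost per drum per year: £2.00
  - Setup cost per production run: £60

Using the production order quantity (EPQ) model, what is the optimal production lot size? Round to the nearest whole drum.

d = 12,500/360 = 34.7222 drums/day;  effective holding cost H(1 − d/p) = 2·(1 − 34.7222/95) = 1.26901
Q* = √(2DS / H_eff) = √(2·12,500·60 / 1.26901) ≈ 1,087.21

1,087 drums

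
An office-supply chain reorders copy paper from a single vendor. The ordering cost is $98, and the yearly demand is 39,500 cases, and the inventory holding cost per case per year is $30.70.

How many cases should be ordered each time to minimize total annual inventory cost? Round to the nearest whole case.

502 cases

Q* = √(2·D·S / H) = √(2·39,500·98 / 30.7) = √252,182.4 ≈ 502.18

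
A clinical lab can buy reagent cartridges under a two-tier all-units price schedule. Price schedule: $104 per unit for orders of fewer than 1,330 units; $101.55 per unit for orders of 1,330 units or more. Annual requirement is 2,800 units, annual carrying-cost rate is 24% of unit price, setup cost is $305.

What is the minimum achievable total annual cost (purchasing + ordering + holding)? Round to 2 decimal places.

H₁ = 24%×$104 = $24.9600;  H₂ = 24%×$101.55 = $24.3720
EOQ₁ = √(2×2,800×305/24.9600) = 261.59  (< 1,330, feasible at tier 1)
EOQ₂ = √(2×2,800×305/24.3720) = 264.73  (< 1,330 → use Q = 1,330 at tier-2 price)
TC(tier 1 (EOQ₁), Q≈261.6) = $297,729.29
TC(tier 2, Q≈1,330.0) = $301,189.49
Minimum at tier 1 (EOQ₁): $297,729.29

$297,729.29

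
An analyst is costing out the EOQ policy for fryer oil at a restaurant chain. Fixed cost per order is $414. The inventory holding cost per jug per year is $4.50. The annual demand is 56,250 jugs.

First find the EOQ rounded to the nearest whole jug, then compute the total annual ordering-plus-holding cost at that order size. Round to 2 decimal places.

$14,477.14

EOQ = √(2DS/H) = √(2 × 56,250 × 414 / 4.5)
    = √(10,350,000.00) ≈ 3,217.14 → Q = 3,217 jugs
Ordering: D/Q × S = 56,250/3,217 × $414 = $7,238.89
Holding:  Q/2 × H = 3,217/2 × $4.5 = $7,238.25
Total = $7,238.89 + $7,238.25 = $14,477.14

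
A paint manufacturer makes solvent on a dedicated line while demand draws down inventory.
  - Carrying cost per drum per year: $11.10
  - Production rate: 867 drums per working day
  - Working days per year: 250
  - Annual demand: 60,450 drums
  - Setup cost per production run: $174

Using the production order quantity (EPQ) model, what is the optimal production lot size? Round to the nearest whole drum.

Daily demand d = 60,450/250 = 241.800; p = 867; 1 − d/p = 0.72111
EPQ = √(2DS / (H(1 − d/p)))
    = √(2 × 60,450 × 174 / (11.1 × 0.72111)) ≈ 1,621.16

1,621 drums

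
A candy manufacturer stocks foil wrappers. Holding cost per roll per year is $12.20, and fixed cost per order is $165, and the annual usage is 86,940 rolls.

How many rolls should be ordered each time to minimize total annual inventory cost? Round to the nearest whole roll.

1,534 rolls

Q* = √(2·D·S / H) = √(2·86,940·165 / 12.2) = √2,351,655.7 ≈ 1,533.51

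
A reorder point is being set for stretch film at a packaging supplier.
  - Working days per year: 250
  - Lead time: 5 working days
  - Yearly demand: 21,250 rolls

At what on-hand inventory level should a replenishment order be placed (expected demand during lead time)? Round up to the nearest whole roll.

425 rolls

Daily demand d = 21,250 / 250 = 85.000 rolls/day
Demand during lead time = 85.000 × 5 = 425.00
Reorder point = 425.00 → round up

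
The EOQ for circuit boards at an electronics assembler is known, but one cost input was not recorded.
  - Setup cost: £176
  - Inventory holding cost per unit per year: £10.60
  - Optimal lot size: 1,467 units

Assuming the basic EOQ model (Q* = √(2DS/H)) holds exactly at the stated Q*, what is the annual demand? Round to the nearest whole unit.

EOQ relation: Q² = 2DS/H, so rearrange for the unknown.
D = Q²H / (2S) = 1,467² × 10.6 / (2 × 176) = 64,807.23

64,807 units per year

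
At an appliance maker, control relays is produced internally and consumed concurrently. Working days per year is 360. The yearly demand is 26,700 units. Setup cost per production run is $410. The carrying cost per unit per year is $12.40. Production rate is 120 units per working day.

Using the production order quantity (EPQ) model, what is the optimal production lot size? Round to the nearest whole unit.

2,150 units

Daily demand d = 26,700/360 = 74.167; p = 120; 1 − d/p = 0.38194
EPQ = √(2DS / (H(1 − d/p)))
    = √(2 × 26,700 × 410 / (12.4 × 0.38194)) ≈ 2,150.07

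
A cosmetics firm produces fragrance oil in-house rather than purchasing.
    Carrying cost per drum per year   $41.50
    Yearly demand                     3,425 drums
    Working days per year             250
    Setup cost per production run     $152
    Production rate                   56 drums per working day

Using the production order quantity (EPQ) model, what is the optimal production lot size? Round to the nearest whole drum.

Daily demand d = 3,425/250 = 13.700; p = 56; 1 − d/p = 0.75536
EPQ = √(2DS / (H(1 − d/p)))
    = √(2 × 3,425 × 152 / (41.5 × 0.75536)) ≈ 182.25

182 drums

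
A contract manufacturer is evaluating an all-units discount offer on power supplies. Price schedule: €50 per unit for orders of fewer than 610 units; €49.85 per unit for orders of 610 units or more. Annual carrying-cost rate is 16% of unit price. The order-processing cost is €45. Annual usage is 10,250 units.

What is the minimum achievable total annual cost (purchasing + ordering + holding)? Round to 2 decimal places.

€514,151.33

H₁ = 16%×€50 = €8.0000;  H₂ = 16%×€49.85 = €7.9760
EOQ₁ = √(2×10,250×45/8.0000) = 339.58  (< 610, feasible at tier 1)
EOQ₂ = √(2×10,250×45/7.9760) = 340.09  (< 610 → use Q = 610 at tier-2 price)
TC(tier 1 (EOQ₁), Q≈339.6) = €515,216.62
TC(tier 2, Q≈610.0) = €514,151.33
Minimum at tier 2: €514,151.33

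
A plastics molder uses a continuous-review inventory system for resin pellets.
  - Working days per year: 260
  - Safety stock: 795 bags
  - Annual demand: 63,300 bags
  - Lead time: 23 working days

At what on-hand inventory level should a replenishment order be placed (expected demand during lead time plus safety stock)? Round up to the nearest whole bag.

6,395 bags

Daily demand d = 63,300 / 260 = 243.462 bags/day
Demand during lead time = 243.462 × 23 = 5,599.62
Reorder point = 5,599.62 + 795 = 6,394.62 → round up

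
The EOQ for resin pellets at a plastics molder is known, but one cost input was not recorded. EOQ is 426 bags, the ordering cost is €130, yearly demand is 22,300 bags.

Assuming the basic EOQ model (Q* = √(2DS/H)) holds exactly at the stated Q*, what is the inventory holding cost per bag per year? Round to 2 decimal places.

From Q* = √(2DS/H) ⇒ Q*² = 2DS/H.
H = 2DS / Q² = 2 × 22,300 × 130 / 426² = 31.9491

€31.95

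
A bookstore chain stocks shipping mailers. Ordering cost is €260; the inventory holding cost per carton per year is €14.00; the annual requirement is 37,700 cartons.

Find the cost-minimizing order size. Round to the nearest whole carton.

1,183 cartons

Optimal lot size Q* = (2 × 37,700 × €260 / €14)^½ ≈ 1,183.34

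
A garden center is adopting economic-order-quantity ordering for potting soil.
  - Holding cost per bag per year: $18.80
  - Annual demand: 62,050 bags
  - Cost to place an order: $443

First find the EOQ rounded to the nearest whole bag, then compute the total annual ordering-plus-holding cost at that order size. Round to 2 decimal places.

$32,148.94

EOQ = √(2DS/H) = √(2 × 62,050 × 443 / 18.8)
    = √(2,924,271.28) ≈ 1,710.05 → Q = 1,710 bags
Annual ordering cost = (D/Q)·S = (62,050/1,710) × 443 = $16,074.94
Annual holding cost  = (Q/2)·H = (1,710/2) × 18.8 = $16,074.00
Total = $16,074.94 + $16,074.00 = $32,148.94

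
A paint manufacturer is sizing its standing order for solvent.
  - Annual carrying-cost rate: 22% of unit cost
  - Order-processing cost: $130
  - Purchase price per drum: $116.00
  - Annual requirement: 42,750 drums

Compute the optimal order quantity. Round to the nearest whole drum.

Carrying cost H = $116 × 22% = $25.5200/drum/yr
EOQ = √(2DS/H) = √(2 × 42,750 × 130 / 25.52)
    = √(435,540.75) ≈ 659.96

660 drums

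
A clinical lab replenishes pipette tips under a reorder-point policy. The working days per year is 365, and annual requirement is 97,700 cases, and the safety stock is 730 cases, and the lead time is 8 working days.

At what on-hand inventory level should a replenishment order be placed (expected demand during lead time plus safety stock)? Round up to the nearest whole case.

2,872 cases

Daily demand d = 97,700 / 365 = 267.671 cases/day
Demand during lead time = 267.671 × 8 = 2,141.37
Reorder point = 2,141.37 + 730 = 2,871.37 → round up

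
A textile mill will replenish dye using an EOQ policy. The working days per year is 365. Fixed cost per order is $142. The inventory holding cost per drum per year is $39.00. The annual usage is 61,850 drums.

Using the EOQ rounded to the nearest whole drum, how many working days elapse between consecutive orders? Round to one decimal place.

2DS/H = 2·61,850·142/39 = 450,394.87
EOQ = √450,394.87 ≈ 671.11 → Q = 671 drums
T = Q/D × 365 days = 671/61,850 × 365 = 3.960 days

4.0 days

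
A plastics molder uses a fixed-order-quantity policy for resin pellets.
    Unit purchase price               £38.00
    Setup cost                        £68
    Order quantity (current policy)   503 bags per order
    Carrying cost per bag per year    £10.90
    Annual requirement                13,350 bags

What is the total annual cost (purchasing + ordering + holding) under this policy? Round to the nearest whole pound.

£511,846

Annual ordering cost = (D/Q)·S = (13,350/503) × 68 = £1,804.77
Annual holding cost  = (Q/2)·H = (503/2) × 10.9 = £2,741.35
Purchase cost = D·C = 13,350 × 38 = £507,300.00
Total = £1,804.77 + £2,741.35 + £507,300.00 = £511,846.12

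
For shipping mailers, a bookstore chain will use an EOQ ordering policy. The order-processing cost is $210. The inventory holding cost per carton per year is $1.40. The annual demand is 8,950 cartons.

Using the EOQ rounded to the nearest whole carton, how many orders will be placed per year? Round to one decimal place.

EOQ = √(2DS/H) = √(2 × 8,950 × 210 / 1.4)
    = √(2,685,000.00) ≈ 1,638.60 → Q = 1,639
Orders per year = D/Q = 8,950 / 1,639 = 5.461

5.5 orders per year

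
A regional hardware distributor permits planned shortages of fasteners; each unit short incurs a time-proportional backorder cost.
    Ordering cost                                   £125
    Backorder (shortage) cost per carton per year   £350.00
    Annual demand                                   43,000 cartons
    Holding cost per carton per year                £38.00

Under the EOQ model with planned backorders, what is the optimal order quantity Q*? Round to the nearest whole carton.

560 cartons

Q* = √(2DS/H) · √((H + b)/b)
   = √(2 × 43,000 × 125 / 38) · √((38 + 350) / 350)
   = 531.878 × 1.0529 ≈ 560.01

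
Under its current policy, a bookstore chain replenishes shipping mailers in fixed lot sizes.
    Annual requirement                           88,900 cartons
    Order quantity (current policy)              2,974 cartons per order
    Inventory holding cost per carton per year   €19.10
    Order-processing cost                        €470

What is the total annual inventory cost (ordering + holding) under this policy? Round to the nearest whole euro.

Annual ordering cost = (D/Q)·S = (88,900/2,974) × 470 = €14,049.43
Annual holding cost  = (Q/2)·H = (2,974/2) × 19.1 = €28,401.70
Total = €14,049.43 + €28,401.70 = €42,451.13

€42,451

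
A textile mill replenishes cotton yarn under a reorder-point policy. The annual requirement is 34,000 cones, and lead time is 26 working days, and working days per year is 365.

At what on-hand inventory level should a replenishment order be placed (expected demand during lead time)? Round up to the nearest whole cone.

Daily demand d = 34,000 / 365 = 93.151 cones/day
Demand during lead time = 93.151 × 26 = 2,421.92
Reorder point = 2,421.92 → round up

2,422 cones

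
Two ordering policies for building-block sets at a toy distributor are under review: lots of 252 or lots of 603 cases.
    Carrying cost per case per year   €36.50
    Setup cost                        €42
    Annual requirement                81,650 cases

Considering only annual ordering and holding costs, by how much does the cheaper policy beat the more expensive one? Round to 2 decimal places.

TC(Q) = (D/Q)S + (Q/2)H
TC(252) = (81,650/252)×42 + (252/2)×36.5 = €18,207.33
TC(603) = (81,650/603)×42 + (603/2)×36.5 = €16,691.81
Lots of 603 are cheaper by €1,515.52.

€1,515.52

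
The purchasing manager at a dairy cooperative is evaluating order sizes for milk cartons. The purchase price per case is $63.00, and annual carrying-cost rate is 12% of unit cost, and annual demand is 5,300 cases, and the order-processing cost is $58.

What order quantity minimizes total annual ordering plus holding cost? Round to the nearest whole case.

285 cases

H = i·C = 0.12 × $63 = $7.5600 per case-year
2DS/H = 2·5,300·58/7.56 = 81,322.75
EOQ = √81,322.75 ≈ 285.17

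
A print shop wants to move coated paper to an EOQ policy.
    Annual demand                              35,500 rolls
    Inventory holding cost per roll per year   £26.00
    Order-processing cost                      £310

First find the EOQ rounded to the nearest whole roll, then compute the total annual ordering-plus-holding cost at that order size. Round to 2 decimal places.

£23,921.96

2DS/H = 2·35,500·310/26 = 846,538.46
EOQ = √846,538.46 ≈ 920.08 → Q = 920 rolls
Orders/yr = 35,500/920 = 38.587; ordering cost = 38.587 × £310 = £11,961.96
Average inventory = 920/2 = 460; holding cost = 460 × £26 = £11,960.00
Total = £11,961.96 + £11,960.00 = £23,921.96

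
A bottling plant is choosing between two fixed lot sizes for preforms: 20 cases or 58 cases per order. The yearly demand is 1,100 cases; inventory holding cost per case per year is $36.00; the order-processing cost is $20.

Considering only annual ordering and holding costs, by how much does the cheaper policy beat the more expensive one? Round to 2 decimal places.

$36.69

TC(Q) = (D/Q)S + (Q/2)H
TC(20) = (1,100/20)×20 + (20/2)×36 = $1,460.00
TC(58) = (1,100/58)×20 + (58/2)×36 = $1,423.31
Lots of 58 are cheaper by $36.69.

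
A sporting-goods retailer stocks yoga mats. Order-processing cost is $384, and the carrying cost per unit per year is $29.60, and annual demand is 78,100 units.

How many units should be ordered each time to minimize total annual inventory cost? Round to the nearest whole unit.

1,424 units

Optimal lot size Q* = (2 × 78,100 × $384 / $29.6)^½ ≈ 1,423.51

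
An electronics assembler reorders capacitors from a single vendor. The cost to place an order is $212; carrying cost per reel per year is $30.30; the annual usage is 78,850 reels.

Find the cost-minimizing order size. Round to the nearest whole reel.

Optimal lot size Q* = (2 × 78,850 × $212 / $30.3)^½ ≈ 1,050.42

1,050 reels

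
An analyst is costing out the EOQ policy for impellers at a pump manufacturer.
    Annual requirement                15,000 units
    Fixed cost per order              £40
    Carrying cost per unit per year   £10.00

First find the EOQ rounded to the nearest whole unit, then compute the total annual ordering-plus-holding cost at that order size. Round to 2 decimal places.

£3,464.10

2DS/H = 2·15,000·40/10 = 120,000.00
EOQ = √120,000.00 ≈ 346.41 → Q = 346 units
Annual ordering cost = (D/Q)·S = (15,000/346) × 40 = £1,734.10
Annual holding cost  = (Q/2)·H = (346/2) × 10 = £1,730.00
Total = £1,734.10 + £1,730.00 = £3,464.10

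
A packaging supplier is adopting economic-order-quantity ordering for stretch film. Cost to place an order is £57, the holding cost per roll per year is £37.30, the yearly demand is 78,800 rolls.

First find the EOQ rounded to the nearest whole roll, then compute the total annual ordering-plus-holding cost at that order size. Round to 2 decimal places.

Q* = √(2·D·S / H) = √(2·78,800·57 / 37.3) = √240,836.5 ≈ 490.75 → Q = 491 rolls
Ordering: D/Q × S = 78,800/491 × £57 = £9,147.86
Holding:  Q/2 × H = 491/2 × £37.3 = £9,157.15
Total = £9,147.86 + £9,157.15 = £18,305.01

£18,305.01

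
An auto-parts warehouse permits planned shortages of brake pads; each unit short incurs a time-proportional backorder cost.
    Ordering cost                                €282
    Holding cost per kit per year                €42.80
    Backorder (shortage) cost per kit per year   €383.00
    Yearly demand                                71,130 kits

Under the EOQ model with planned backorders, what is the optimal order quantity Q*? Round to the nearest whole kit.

1,021 kits

Basic EOQ = √(2·71,130·282/42.8) = 968.153
Backorder adjustment √((H+b)/b) = √((42.8+383)/383) = 1.0544
Q* = 968.153 × 1.0544 ≈ 1,020.82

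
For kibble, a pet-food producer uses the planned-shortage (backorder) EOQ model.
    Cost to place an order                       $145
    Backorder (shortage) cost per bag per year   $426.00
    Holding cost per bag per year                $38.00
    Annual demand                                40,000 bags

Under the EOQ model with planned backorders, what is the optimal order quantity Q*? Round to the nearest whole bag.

Basic EOQ = √(2·40,000·145/38) = 552.506
Backorder adjustment √((H+b)/b) = √((38+426)/426) = 1.0436
Q* = 552.506 × 1.0436 ≈ 576.62

577 bags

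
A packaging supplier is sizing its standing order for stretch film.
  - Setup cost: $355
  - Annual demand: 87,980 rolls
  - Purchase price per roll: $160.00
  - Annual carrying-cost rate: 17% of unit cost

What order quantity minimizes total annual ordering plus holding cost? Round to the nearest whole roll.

1,515 rolls

Holding cost per roll per year: H = 17% × $160 = $27.2000
Q* = √(2·D·S / H) = √(2·87,980·355 / 27.2) = √2,296,536.8 ≈ 1,515.43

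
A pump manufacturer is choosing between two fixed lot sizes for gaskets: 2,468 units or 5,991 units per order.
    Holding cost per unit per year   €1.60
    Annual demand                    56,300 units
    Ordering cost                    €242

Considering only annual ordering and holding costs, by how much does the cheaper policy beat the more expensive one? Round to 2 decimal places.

€427.92

TC(Q) = (D/Q)S + (Q/2)H
TC(2,468) = (56,300/2,468)×242 + (2,468/2)×1.6 = €7,494.90
TC(5,991) = (56,300/5,991)×242 + (5,991/2)×1.6 = €7,066.98
|ΔTC| = |€7,494.90 − €7,066.98| = €427.92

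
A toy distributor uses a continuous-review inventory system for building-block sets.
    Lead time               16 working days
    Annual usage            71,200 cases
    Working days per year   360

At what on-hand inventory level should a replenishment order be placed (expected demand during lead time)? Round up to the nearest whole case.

Daily demand d = 71,200 / 360 = 197.778 cases/day
Demand during lead time = 197.778 × 16 = 3,164.44
Reorder point = 3,164.44 → round up

3,165 cases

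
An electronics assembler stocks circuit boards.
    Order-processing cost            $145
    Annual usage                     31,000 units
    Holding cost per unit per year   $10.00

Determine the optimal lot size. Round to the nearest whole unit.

948 units

EOQ = √(2DS/H) = √(2 × 31,000 × 145 / 10)
    = √(899,000.00) ≈ 948.16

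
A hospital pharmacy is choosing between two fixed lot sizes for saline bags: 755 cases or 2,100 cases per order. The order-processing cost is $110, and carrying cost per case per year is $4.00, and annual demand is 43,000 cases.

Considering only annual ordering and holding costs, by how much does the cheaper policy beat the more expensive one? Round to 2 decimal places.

$1,322.52

For each Q, cost = (D/Q)·S + (Q/2)·H.
TC(755) = (43,000/755)×110 + (755/2)×4 = $7,774.90
TC(2,100) = (43,000/2,100)×110 + (2,100/2)×4 = $6,452.38
Lots of 2,100 are cheaper by $1,322.52.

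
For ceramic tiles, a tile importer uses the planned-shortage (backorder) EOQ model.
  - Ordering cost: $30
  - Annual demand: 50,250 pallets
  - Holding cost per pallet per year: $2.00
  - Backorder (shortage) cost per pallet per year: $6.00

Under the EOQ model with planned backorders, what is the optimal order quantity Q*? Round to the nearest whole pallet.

1,418 pallets

Basic EOQ = √(2·50,250·30/2) = 1,227.803
Backorder adjustment √((H+b)/b) = √((2+6)/6) = 1.1547
Q* = 1,227.803 × 1.1547 ≈ 1,417.74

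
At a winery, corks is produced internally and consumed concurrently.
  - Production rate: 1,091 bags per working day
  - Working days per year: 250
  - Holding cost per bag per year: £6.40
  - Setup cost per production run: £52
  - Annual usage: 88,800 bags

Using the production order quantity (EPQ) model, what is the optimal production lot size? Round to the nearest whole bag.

Daily demand d = 88,800/250 = 355.200; p = 1091; 1 − d/p = 0.67443
EPQ = √(2DS / (H(1 − d/p)))
    = √(2 × 88,800 × 52 / (6.4 × 0.67443)) ≈ 1,462.73

1,463 bags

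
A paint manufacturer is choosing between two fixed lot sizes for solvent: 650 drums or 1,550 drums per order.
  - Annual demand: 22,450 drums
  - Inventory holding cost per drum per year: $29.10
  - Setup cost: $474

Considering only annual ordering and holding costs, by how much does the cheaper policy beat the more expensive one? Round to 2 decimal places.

$3,589.12

For each Q, cost = (D/Q)·S + (Q/2)·H.
TC(650) = (22,450/650)×474 + (650/2)×29.1 = $25,828.73
TC(1,550) = (22,450/1,550)×474 + (1,550/2)×29.1 = $29,417.85
Cheaper: Q = 650.  Difference = $3,589.12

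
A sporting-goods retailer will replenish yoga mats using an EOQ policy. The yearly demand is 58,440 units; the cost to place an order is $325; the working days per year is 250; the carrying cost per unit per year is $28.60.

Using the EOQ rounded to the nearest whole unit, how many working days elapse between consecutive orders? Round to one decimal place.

EOQ = √(2DS/H) = √(2 × 58,440 × 325 / 28.6)
    = √(1,328,181.82) ≈ 1,152.47 → Q = 1,152 units
Days between orders = 250 / (D/Q) = 250 / 50.729 ≈ 4.928

4.9 days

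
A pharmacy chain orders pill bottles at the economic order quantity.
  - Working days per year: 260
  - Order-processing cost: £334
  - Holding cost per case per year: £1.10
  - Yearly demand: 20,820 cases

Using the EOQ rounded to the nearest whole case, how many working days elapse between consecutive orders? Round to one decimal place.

44.4 days

Q* = √(2·D·S / H) = √(2·20,820·334 / 1.1) = √12,643,418.2 ≈ 3,555.76 → Q = 3,556 cases
Days between orders = 260 / (D/Q) = 260 / 5.855 ≈ 44.407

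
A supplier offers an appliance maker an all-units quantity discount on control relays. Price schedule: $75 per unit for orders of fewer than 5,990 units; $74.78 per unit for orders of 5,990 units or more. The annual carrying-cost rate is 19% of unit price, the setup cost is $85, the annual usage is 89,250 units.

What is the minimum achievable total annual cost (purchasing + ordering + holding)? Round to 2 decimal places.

H₁ = 19%×$75 = $14.2500;  H₂ = 19%×$74.78 = $14.2082
EOQ₁ = √(2×89,250×85/14.2500) = 1,031.86  (< 5,990, feasible at tier 1)
EOQ₂ = √(2×89,250×85/14.2082) = 1,033.38  (< 5,990 → use Q = 5,990 at tier-2 price)
TC(tier 1 (EOQ₁), Q≈1,031.9) = $6,708,454.02
TC(tier 2, Q≈5,990.0) = $6,717,935.04
Minimum at tier 1 (EOQ₁): $6,708,454.02

$6,708,454.02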